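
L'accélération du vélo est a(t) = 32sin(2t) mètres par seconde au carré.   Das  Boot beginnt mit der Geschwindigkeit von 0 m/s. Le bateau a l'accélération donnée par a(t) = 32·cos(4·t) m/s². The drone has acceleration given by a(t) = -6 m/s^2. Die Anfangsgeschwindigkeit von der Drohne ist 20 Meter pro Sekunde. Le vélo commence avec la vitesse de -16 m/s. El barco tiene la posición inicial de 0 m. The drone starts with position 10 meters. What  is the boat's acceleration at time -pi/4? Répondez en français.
De l'équation de l'accélération a(t) = 32·cos(4·t), nous substituons t = -pi/4 pour obtenir a = -32.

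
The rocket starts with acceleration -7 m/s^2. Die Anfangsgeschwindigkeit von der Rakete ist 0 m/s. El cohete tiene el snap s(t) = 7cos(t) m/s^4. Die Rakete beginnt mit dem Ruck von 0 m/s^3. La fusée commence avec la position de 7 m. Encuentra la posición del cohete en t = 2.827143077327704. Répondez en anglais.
We must find the integral of our snap equation s(t) = 7·cos(t) 4 times. The integral of snap is jerk. Using j(0) = 0, we get j(t) = 7·sin(t). Integrating jerk and using the initial condition a(0) = -7, we get a(t) = -7·cos(t). Finding the antiderivative of a(t) and using v(0) = 0: v(t) = -7·sin(t). The integral of velocity, with x(0) = 7, gives position: x(t) = 7·cos(t). We have position x(t) = 7·cos(t). Substituting t = 2.827143077327704: x(2.827143077327704) = -6.65676735651186.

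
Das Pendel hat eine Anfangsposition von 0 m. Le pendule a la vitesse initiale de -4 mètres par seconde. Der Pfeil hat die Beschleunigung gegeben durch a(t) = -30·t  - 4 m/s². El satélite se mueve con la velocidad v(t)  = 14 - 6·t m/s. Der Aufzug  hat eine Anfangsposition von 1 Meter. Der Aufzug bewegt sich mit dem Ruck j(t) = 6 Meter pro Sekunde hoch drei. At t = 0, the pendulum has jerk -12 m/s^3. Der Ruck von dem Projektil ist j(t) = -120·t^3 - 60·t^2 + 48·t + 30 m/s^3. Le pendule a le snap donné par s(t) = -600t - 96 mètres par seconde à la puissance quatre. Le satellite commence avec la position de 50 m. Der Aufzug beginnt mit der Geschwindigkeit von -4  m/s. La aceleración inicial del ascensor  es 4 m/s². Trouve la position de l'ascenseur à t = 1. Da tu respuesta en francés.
Pour résoudre ceci, nous devons prendre 3 intégrales de notre équation du jerk j(t) = 6. La primitive du jerk, avec a(0) = 4, donne l'accélération: a(t) = 6·t + 4. En prenant ∫a(t)dt et en appliquant v(0) = -4, nous trouvons v(t) = 3·t^2 + 4·t - 4. L'intégrale de la vitesse, avec x(0) = 1, donne la position: x(t) = t^3 + 2·t^2 - 4·t + 1. Nous avons la position x(t) = t^3 + 2·t^2 - 4·t + 1. En substituant t = 1: x(1) = 0.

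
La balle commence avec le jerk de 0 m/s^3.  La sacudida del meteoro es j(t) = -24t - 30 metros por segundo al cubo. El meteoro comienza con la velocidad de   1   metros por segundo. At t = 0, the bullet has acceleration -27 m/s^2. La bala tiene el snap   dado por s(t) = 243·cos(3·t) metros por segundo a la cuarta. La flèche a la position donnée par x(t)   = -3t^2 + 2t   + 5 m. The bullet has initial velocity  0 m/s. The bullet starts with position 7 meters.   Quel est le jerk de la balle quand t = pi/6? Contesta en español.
Debemos encontrar la integral de nuestra ecuación del snap s(t) = 243·cos(3·t) 1 vez. Integrando el snap y usando la condición inicial j(0) = 0, obtenemos j(t) = 81·sin(3·t). De la ecuación de la sacudida j(t) = 81·sin(3·t), sustituimos t = pi/6 para obtener j = 81.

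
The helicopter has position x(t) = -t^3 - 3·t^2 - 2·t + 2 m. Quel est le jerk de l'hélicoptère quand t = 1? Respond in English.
Starting from position x(t) = -t^3 - 3·t^2 - 2·t + 2, we take 3 derivatives. The derivative of position gives velocity: v(t) = -3·t^2 - 6·t - 2. Differentiating velocity, we get acceleration: a(t) = -6·t - 6. Differentiating acceleration, we get jerk: j(t) = -6. From the given jerk equation j(t) = -6, we substitute t = 1 to get j = -6.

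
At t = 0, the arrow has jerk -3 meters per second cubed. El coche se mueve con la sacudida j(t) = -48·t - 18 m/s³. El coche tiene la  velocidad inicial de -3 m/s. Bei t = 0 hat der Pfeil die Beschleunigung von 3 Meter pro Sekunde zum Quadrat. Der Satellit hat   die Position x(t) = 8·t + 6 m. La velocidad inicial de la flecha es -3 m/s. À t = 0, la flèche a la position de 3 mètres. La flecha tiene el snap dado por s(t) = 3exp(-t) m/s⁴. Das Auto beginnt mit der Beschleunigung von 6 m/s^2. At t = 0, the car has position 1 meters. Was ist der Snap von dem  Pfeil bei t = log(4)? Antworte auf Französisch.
De l'équation du snap s(t) = 3·exp(-t), nous substituons t = log(4) pour obtenir s = 3/4.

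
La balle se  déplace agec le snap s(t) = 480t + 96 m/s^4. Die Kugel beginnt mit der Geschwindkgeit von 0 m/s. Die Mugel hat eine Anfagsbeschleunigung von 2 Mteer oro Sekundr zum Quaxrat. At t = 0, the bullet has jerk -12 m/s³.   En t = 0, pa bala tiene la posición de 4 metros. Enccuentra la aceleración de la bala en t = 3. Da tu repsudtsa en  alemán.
Ausgehend von dem Snap s(t) = 480·t + 96, nehmen wir 2 Integrale. Mit ∫s(t)dt und Anwendung von j(0) = -12, finden wir j(t) = 240·t^2 + 96·t - 12. Mit ∫j(t)dt und Anwendung von a(0) = 2, finden wir a(t) = 80·t^3 + 48·t^2 - 12·t + 2. Mit a(t) = 80·t^3 + 48·t^2 - 12·t + 2 und Einsetzen von t = 3, finden wir a = 2558.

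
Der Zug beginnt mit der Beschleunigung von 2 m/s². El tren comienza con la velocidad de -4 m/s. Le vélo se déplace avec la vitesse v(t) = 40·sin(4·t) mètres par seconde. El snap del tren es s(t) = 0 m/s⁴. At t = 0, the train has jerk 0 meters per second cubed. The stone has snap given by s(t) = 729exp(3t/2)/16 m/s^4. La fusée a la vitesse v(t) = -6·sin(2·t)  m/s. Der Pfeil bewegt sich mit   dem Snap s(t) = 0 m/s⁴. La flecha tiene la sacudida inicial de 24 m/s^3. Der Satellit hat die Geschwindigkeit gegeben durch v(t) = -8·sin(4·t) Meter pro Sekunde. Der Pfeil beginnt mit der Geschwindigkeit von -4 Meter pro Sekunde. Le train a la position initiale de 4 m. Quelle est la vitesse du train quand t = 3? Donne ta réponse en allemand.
Wir müssen das Integral unserer Gleichung für den Snap s(t) = 0 3-mal finden. Mit ∫s(t)dt und Anwendung von j(0) = 0, finden wir j(t) = 0. Durch Integration von dem Ruck und Verwendung der Anfangsbedingung a(0) = 2, erhalten wir a(t) = 2. Die Stammfunktion von der Beschleunigung, mit v(0) = -4, ergibt die Geschwindigkeit: v(t) = 2·t - 4. Wir haben die Geschwindigkeit v(t) = 2·t - 4. Durch Einsetzen von t = 3: v(3) = 2.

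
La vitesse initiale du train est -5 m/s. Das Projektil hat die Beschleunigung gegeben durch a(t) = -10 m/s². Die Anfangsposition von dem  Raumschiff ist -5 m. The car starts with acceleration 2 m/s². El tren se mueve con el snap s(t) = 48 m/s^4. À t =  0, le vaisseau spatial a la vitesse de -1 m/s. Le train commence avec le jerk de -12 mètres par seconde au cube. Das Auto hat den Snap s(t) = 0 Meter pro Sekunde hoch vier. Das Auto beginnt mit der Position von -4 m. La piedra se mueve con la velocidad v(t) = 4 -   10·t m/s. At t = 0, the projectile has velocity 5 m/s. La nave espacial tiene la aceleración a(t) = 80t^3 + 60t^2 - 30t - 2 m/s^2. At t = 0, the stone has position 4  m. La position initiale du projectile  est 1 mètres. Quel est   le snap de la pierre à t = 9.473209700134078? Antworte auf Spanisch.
Para resolver esto, necesitamos tomar 3 derivadas de nuestra ecuación de la velocidad v(t) = 4 - 10·t. Derivando la velocidad, obtenemos la aceleración: a(t) = -10. La derivada de la aceleración da la sacudida: j(t) = 0. Tomando d/dt de j(t), encontramos s(t) = 0. Tenemos el snap s(t) = 0. Sustituyendo t = 9.473209700134078: s(9.473209700134078) = 0.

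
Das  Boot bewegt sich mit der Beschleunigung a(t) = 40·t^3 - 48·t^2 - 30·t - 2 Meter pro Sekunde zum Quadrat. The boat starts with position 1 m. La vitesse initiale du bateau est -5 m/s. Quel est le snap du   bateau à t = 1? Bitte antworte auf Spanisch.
Para resolver esto, necesitamos tomar 2 derivadas de nuestra ecuación de la aceleración a(t) = 40·t^3 - 48·t^2 - 30·t - 2. Derivando la aceleración, obtenemos la sacudida: j(t) = 120·t^2 - 96·t - 30. La derivada de la sacudida da el snap: s(t) = 240·t - 96. Tenemos el snap s(t) = 240·t - 96. Sustituyendo t = 1: s(1) = 144.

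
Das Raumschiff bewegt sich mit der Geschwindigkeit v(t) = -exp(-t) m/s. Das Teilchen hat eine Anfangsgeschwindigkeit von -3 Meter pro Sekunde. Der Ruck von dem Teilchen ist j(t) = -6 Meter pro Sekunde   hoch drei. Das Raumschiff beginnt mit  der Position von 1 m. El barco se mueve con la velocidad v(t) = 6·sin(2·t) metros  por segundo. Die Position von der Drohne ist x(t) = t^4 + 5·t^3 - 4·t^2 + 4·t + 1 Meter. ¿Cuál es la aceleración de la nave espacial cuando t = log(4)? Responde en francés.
En partant de la vitesse v(t) = -exp(-t), nous prenons 1 dérivée. En dérivant la vitesse, nous obtenons l'accélération: a(t) = exp(-t). En utilisant a(t) = exp(-t) et en substituant t = log(4), nous trouvons a = 1/4.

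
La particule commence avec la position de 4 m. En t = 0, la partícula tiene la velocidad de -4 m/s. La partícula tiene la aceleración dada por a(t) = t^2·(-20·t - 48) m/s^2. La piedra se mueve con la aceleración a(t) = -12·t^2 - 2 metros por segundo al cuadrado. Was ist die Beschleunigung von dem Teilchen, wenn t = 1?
Aus der Gleichung für die Beschleunigung a(t) = t^2·(-20·t - 48), setzen wir t = 1 ein und erhalten a = -68.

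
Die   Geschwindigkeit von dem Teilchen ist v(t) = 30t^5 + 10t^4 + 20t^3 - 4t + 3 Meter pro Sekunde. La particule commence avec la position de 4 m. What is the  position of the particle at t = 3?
To solve this, we need to take 1 integral of our velocity equation v(t) = 30·t^5 + 10·t^4 + 20·t^3 - 4·t + 3. Finding the integral of v(t) and using x(0) = 4: x(t) = 5·t^6 + 2·t^5 + 5·t^4 - 2·t^2 + 3·t + 4. Using x(t) = 5·t^6 + 2·t^5 + 5·t^4 - 2·t^2 + 3·t + 4 and substituting t = 3, we find x = 4531.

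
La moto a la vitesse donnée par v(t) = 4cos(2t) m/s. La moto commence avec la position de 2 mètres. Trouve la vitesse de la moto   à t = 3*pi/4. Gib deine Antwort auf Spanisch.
Usando v(t) = 4·cos(2·t) y sustituyendo t = 3*pi/4, encontramos v = 0.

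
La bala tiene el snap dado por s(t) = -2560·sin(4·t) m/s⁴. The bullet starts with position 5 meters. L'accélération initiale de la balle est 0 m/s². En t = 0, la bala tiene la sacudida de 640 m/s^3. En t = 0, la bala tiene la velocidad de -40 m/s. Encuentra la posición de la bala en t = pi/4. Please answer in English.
We must find the antiderivative of our snap equation s(t) = -2560·sin(4·t) 4 times. Finding the integral of s(t) and using j(0) = 640: j(t) = 640·cos(4·t). Taking ∫j(t)dt and applying a(0) = 0, we find a(t) = 160·sin(4·t). The integral of acceleration, with v(0) = -40, gives velocity: v(t) = -40·cos(4·t). Finding the integral of v(t) and using x(0) = 5: x(t) = 5 - 10·sin(4·t). We have position x(t) = 5 - 10·sin(4·t). Substituting t = pi/4: x(pi/4) = 5.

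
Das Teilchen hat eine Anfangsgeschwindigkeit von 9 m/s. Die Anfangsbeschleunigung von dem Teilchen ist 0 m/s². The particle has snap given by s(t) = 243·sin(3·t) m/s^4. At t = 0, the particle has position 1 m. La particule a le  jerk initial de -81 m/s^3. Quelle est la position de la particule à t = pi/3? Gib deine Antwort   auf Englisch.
We need to integrate our snap equation s(t) = 243·sin(3·t) 4 times. Taking ∫s(t)dt and applying j(0) = -81, we find j(t) = -81·cos(3·t). Integrating jerk and using the initial condition a(0) = 0, we get a(t) = -27·sin(3·t). Integrating acceleration and using the initial condition v(0) = 9, we get v(t) = 9·cos(3·t). The integral of velocity is position. Using x(0) = 1, we get x(t) = 3·sin(3·t) + 1. Using x(t) = 3·sin(3·t) + 1 and substituting t = pi/3, we find x = 1.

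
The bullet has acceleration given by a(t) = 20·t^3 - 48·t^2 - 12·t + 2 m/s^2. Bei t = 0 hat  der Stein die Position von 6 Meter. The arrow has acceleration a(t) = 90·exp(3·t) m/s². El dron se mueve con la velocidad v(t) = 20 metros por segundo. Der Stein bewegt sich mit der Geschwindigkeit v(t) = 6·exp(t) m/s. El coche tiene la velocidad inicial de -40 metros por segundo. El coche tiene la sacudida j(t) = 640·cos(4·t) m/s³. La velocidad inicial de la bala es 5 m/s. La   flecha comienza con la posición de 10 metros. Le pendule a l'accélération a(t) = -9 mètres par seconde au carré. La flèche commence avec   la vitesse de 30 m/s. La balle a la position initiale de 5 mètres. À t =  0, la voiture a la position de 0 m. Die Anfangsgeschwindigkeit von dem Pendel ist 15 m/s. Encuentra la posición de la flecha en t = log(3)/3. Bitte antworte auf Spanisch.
Necesitamos integrar nuestra ecuación de la aceleración a(t) = 90·exp(3·t) 2 veces. La integral de la aceleración es la velocidad. Usando v(0) = 30, obtenemos v(t) = 30·exp(3·t). La integral de la velocidad es la posición. Usando x(0) = 10, obtenemos x(t) = 10·exp(3·t). De la ecuación de la posición x(t) = 10·exp(3·t), sustituimos t = log(3)/3 para obtener x = 30.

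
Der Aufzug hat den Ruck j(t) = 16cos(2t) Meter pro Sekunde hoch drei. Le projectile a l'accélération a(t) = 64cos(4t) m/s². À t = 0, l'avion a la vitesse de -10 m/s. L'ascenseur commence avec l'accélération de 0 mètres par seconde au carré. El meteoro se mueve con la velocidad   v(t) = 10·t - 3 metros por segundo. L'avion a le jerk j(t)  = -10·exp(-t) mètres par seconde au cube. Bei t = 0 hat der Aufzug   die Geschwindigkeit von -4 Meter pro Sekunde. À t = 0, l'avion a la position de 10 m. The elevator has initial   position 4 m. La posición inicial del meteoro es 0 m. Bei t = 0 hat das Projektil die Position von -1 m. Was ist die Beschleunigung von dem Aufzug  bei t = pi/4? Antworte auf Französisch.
En partant du jerk j(t) = 16·cos(2·t), nous prenons 1 intégrale. L'intégrale du jerk, avec a(0) = 0, donne l'accélération: a(t) = 8·sin(2·t). En utilisant a(t) = 8·sin(2·t) et en substituant t = pi/4, nous trouvons a = 8.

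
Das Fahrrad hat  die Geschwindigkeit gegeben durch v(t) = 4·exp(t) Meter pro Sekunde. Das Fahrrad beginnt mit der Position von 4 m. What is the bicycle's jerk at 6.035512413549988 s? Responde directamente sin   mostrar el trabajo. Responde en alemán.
Die Antwort ist 1672.05180107661.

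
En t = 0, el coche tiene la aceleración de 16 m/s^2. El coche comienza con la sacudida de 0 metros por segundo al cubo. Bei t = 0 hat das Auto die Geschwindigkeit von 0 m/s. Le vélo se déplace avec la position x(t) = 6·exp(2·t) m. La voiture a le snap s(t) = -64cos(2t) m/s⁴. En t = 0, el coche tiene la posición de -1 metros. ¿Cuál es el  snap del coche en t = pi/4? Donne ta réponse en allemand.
Aus der Gleichung für den Snap s(t) = -64·cos(2·t), setzen wir t = pi/4 ein und erhalten s = 0.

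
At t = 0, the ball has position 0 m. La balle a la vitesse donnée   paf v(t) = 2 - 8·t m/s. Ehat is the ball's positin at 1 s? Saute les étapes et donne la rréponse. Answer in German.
x(1) = -2.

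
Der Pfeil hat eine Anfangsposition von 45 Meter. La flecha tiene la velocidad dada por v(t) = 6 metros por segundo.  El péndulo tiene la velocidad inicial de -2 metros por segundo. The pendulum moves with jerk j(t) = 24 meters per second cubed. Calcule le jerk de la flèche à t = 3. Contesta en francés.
Nous devons dériver notre équation de la vitesse v(t) = 6 2 fois. La dérivée de la vitesse donne l'accélération: a(t) = 0. En prenant d/dt de a(t), nous trouvons j(t) = 0. Nous avons le jerk j(t) = 0. En substituant t = 3: j(3) = 0.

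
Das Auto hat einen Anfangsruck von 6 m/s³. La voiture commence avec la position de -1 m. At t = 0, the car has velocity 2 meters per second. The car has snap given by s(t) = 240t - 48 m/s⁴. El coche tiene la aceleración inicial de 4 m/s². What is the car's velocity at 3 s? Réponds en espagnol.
Partiendo del snap s(t) = 240·t - 48, tomamos 3 integrales. La integral del snap es la sacudida. Usando j(0) = 6, obtenemos j(t) = 120·t^2 - 48·t + 6. Integrando la sacudida y usando la condición inicial a(0) = 4, obtenemos a(t) = 40·t^3 - 24·t^2 + 6·t + 4. La antiderivada de la aceleración, con v(0) = 2, da la velocidad: v(t) = 10·t^4 - 8·t^3 + 3·t^2 + 4·t + 2. Usando v(t) = 10·t^4 - 8·t^3 + 3·t^2 + 4·t + 2 y sustituyendo t = 3, encontramos v = 635.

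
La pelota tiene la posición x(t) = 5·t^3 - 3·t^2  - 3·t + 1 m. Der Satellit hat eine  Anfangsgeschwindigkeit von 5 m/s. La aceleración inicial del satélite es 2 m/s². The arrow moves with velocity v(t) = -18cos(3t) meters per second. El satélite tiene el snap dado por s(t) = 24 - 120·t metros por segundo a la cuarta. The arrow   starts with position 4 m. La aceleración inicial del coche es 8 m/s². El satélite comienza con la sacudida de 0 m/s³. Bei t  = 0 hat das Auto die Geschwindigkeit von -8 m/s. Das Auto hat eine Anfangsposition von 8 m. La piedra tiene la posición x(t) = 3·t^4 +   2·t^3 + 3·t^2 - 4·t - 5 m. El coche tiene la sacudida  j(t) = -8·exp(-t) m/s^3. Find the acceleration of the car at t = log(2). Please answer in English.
Starting from jerk j(t) = -8·exp(-t), we take 1 antiderivative. The integral of jerk is acceleration. Using a(0) = 8, we get a(t) = 8·exp(-t). We have acceleration a(t) = 8·exp(-t). Substituting t = log(2): a(log(2)) = 4.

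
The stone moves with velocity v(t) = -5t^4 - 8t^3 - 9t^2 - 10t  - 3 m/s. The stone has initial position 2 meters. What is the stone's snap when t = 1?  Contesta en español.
Para resolver esto, necesitamos tomar 3 derivadas de nuestra ecuación de la velocidad v(t) = -5·t^4 - 8·t^3 - 9·t^2 - 10·t - 3. Tomando d/dt de v(t), encontramos a(t) = -20·t^3 - 24·t^2 - 18·t - 10. Derivando la aceleración, obtenemos la sacudida: j(t) = -60·t^2 - 48·t - 18. Tomando d/dt de j(t), encontramos s(t) = -120·t - 48. Usando s(t) = -120·t - 48 y sustituyendo t = 1, encontramos s = -168.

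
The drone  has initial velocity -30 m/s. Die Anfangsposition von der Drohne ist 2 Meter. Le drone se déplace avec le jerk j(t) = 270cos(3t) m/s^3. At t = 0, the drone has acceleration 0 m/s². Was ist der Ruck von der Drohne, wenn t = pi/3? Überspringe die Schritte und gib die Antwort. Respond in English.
The jerk at t = pi/3 is j = -270.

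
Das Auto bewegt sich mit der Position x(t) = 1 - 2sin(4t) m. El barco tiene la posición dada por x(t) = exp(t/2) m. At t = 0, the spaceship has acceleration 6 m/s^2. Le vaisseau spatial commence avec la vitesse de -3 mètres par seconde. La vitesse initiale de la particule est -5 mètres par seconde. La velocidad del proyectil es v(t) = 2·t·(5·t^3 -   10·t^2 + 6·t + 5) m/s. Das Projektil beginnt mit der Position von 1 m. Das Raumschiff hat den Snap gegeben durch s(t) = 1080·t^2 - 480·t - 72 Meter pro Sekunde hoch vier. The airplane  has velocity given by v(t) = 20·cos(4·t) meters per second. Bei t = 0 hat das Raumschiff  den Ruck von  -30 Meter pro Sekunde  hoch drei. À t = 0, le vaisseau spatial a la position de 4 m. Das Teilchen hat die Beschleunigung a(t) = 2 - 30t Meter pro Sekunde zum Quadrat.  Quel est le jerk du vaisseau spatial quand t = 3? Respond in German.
Um dies zu lösen, müssen wir 1 Integral unserer Gleichung für den Snap s(t) = 1080·t^2 - 480·t - 72 finden. Die Stammfunktion von dem Snap, mit j(0) = -30, ergibt den Ruck: j(t) = 360·t^3 - 240·t^2 - 72·t - 30. Wir haben den Ruck j(t) = 360·t^3 - 240·t^2 - 72·t - 30. Durch Einsetzen von t = 3: j(3) = 7314.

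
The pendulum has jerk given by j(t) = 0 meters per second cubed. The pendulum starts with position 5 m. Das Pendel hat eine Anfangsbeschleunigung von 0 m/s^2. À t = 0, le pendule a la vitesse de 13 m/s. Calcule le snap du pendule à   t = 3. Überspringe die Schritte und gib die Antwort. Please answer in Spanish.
s(3) = 0.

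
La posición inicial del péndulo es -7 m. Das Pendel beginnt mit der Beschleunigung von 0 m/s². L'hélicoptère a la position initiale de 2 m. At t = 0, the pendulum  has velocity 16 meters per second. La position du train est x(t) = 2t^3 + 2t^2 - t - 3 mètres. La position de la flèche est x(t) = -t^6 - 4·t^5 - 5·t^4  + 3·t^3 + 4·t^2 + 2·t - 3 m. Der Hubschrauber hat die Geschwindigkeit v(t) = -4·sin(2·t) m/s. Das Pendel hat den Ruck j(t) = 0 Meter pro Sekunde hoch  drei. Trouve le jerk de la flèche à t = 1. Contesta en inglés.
Starting from position x(t) = -t^6 - 4·t^5 - 5·t^4 + 3·t^3 + 4·t^2 + 2·t - 3, we take 3 derivatives. The derivative of position gives velocity: v(t) = -6·t^5 - 20·t^4 - 20·t^3 + 9·t^2 + 8·t + 2. Differentiating velocity, we get acceleration: a(t) = -30·t^4 - 80·t^3 - 60·t^2 + 18·t + 8. Differentiating acceleration, we get jerk: j(t) = -120·t^3 - 240·t^2 - 120·t + 18. From the given jerk equation j(t) = -120·t^3 - 240·t^2 - 120·t + 18, we substitute t = 1 to get j = -462.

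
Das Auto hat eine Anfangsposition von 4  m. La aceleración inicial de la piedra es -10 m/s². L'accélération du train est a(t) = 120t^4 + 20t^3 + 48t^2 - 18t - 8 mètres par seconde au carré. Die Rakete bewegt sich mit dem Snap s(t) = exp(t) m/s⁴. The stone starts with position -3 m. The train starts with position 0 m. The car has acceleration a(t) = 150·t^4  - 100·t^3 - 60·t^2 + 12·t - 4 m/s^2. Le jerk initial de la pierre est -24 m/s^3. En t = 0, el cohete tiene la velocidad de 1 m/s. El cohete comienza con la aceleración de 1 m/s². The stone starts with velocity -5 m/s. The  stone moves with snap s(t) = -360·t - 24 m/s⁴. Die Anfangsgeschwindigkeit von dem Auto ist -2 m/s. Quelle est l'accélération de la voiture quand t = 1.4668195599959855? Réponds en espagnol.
Tenemos la aceleración a(t) = 150·t^4 - 100·t^3 - 60·t^2 + 12·t - 4. Sustituyendo t = 1.4668195599959855: a(1.4668195599959855) = 263.294604467053.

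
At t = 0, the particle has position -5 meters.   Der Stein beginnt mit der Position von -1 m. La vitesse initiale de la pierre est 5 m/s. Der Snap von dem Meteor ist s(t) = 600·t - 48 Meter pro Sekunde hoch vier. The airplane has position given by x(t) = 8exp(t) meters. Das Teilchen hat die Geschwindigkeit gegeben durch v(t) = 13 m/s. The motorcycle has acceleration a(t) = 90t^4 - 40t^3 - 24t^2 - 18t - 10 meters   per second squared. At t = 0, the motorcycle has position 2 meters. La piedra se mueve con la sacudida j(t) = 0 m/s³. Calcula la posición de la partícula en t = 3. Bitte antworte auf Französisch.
Nous devons trouver la primitive de notre équation de la vitesse v(t) = 13 1 fois. En prenant ∫v(t)dt et en appliquant x(0) = -5, nous trouvons x(t) = 13·t - 5. Nous avons la position x(t) = 13·t - 5. En substituant t = 3: x(3) = 34.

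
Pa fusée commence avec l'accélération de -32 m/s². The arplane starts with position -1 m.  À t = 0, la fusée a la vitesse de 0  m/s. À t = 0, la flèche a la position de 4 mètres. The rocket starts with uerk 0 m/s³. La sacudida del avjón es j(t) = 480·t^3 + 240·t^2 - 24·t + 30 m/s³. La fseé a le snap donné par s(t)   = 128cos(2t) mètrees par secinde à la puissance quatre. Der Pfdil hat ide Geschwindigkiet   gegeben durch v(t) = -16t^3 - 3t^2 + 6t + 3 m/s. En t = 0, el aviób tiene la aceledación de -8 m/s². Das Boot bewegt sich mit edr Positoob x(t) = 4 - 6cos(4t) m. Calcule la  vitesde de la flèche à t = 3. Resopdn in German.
Mit v(t) = -16·t^3 - 3·t^2 + 6·t + 3 und Einsetzen von t = 3, finden wir v = -438.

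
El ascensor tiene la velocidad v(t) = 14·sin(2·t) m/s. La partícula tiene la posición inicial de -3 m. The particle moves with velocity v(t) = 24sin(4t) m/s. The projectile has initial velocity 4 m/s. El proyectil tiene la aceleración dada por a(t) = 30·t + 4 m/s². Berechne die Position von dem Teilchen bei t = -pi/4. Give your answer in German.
Wir müssen unsere Gleichung für die Geschwindigkeit v(t) = 24·sin(4·t) 1-mal integrieren. Die Stammfunktion von der Geschwindigkeit, mit x(0) = -3, ergibt die Position: x(t) = 3 - 6·cos(4·t). Mit x(t) = 3 - 6·cos(4·t) und Einsetzen von t = -pi/4, finden wir x = 9.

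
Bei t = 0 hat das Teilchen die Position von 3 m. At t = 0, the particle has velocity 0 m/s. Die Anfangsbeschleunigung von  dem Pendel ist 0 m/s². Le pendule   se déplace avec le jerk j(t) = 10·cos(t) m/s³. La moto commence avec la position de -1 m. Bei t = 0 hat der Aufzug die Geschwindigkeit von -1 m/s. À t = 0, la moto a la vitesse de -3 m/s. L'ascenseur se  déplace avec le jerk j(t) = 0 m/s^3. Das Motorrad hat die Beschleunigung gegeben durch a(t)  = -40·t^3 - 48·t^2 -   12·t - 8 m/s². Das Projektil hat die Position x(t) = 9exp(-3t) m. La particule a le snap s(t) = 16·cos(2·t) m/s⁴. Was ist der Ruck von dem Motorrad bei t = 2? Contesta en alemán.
Ausgehend von der Beschleunigung a(t) = -40·t^3 - 48·t^2 - 12·t - 8, nehmen wir 1 Ableitung. Mit d/dt von a(t) finden wir j(t) = -120·t^2 - 96·t - 12. Aus der Gleichung für den Ruck j(t) = -120·t^2 - 96·t - 12, setzen wir t = 2 ein und erhalten j = -684.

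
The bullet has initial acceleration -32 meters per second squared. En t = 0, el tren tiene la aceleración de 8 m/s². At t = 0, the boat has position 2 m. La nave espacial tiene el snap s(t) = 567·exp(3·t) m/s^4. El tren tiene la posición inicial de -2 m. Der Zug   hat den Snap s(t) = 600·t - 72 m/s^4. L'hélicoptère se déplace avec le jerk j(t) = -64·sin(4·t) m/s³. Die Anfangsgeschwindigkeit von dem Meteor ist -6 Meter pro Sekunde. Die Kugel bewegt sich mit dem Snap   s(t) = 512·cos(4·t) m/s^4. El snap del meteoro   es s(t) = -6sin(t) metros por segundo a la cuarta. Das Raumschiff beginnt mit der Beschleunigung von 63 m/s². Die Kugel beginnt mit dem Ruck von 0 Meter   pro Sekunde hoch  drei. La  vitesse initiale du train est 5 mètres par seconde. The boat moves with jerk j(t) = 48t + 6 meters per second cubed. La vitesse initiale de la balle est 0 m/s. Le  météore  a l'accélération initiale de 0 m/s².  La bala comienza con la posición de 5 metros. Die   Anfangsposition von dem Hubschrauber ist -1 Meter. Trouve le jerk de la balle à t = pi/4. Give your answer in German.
Wir müssen unsere Gleichung für den Snap s(t) = 512·cos(4·t) 1-mal integrieren. Die Stammfunktion von dem Snap, mit j(0) = 0, ergibt den Ruck: j(t) = 128·sin(4·t). Wir haben den Ruck j(t) = 128·sin(4·t). Durch Einsetzen von t = pi/4: j(pi/4) = 0.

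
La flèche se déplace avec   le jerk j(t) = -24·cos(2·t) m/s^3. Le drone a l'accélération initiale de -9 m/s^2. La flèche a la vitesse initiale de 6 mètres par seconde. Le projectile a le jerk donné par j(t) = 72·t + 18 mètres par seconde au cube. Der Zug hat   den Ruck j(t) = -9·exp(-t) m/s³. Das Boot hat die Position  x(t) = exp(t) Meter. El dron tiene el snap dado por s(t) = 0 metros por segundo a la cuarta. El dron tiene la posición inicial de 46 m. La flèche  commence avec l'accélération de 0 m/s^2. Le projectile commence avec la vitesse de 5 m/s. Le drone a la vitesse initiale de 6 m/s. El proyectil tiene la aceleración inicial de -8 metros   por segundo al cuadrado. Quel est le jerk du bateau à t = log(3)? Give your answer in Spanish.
Debemos derivar nuestra ecuación de la posición x(t) = exp(t) 3 veces. Tomando d/dt de x(t), encontramos v(t) = exp(t). Derivando la velocidad, obtenemos la aceleración: a(t) = exp(t). Derivando la aceleración, obtenemos la sacudida: j(t) = exp(t). Tenemos la sacudida j(t) = exp(t). Sustituyendo t = log(3): j(log(3)) = 3.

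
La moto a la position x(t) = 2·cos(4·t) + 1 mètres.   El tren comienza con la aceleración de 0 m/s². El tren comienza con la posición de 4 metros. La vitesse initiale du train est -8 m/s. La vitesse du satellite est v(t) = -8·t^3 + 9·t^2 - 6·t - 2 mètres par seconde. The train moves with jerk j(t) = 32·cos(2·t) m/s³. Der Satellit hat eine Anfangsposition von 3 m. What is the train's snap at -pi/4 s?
Starting from jerk j(t) = 32·cos(2·t), we take 1 derivative. Differentiating jerk, we get snap: s(t) = -64·sin(2·t). Using s(t) = -64·sin(2·t) and substituting t = -pi/4, we find s = 64.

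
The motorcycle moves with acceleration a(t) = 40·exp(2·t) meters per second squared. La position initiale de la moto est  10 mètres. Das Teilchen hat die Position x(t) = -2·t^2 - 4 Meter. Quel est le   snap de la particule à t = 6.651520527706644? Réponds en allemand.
Wir müssen unsere Gleichung für die Position x(t) = -2·t^2 - 4 4-mal ableiten. Mit d/dt von x(t) finden wir v(t) = -4·t. Mit d/dt von v(t) finden wir a(t) = -4. Durch Ableiten von der Beschleunigung erhalten wir den Ruck: j(t) = 0. Die Ableitung von dem Ruck ergibt den Snap: s(t) = 0. Mit s(t) = 0 und Einsetzen von t = 6.651520527706644, finden wir s = 0.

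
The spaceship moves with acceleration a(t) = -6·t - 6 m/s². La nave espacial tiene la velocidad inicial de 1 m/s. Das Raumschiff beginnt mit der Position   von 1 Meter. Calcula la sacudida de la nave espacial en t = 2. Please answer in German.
Ausgehend von der Beschleunigung a(t) = -6·t - 6, nehmen wir 1 Ableitung. Mit d/dt von a(t) finden wir j(t) = -6. Wir haben den Ruck j(t) = -6. Durch Einsetzen von t = 2: j(2) = -6.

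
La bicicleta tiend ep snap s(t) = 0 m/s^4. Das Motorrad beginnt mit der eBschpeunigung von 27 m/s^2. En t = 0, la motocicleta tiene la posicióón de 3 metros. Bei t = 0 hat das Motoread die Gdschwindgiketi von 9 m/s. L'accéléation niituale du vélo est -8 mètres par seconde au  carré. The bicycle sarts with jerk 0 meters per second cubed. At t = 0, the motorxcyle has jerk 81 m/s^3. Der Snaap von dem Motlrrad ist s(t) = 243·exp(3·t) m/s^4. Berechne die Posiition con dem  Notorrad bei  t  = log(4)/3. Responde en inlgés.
To find the answer, we compute 4 integrals of s(t) = 243·exp(3·t). Taking ∫s(t)dt and applying j(0) = 81, we find j(t) = 81·exp(3·t). Integrating jerk and using the initial condition a(0) = 27, we get a(t) = 27·exp(3·t). Finding the antiderivative of a(t) and using v(0) = 9: v(t) = 9·exp(3·t). The antiderivative of velocity is position. Using x(0) = 3, we get x(t) = 3·exp(3·t). Using x(t) = 3·exp(3·t) and substituting t = log(4)/3, we find x = 12.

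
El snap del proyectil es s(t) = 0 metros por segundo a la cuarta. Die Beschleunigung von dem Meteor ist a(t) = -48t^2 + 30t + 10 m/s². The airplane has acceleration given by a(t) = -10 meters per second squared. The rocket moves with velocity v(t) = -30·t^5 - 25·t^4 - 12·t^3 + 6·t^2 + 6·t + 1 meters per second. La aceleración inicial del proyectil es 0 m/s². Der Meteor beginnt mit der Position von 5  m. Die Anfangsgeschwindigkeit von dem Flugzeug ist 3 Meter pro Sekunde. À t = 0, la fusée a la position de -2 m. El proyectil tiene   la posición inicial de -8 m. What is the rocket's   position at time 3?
Starting from velocity v(t) = -30·t^5 - 25·t^4 - 12·t^3 + 6·t^2 + 6·t + 1, we take 1 integral. The antiderivative of velocity, with x(0) = -2, gives position: x(t) = -5·t^6 - 5·t^5 - 3·t^4 + 2·t^3 + 3·t^2 + t - 2. From the given position equation x(t) = -5·t^6 - 5·t^5 - 3·t^4 + 2·t^3 + 3·t^2 + t - 2, we substitute t = 3 to get x = -5021.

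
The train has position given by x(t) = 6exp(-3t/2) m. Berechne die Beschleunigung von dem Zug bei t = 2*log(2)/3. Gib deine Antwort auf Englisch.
Starting from position x(t) = 6·exp(-3·t/2), we take 2 derivatives. Taking d/dt of x(t), we find v(t) = -9·exp(-3·t/2). The derivative of velocity gives acceleration: a(t) = 27·exp(-3·t/2)/2. We have acceleration a(t) = 27·exp(-3·t/2)/2. Substituting t = 2*log(2)/3: a(2*log(2)/3) = 27/4.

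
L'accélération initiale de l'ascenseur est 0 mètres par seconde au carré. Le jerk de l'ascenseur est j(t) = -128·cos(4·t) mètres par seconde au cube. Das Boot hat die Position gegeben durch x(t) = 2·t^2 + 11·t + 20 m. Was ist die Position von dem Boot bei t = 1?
Mit x(t) = 2·t^2 + 11·t + 20 und Einsetzen von t = 1, finden wir x = 33.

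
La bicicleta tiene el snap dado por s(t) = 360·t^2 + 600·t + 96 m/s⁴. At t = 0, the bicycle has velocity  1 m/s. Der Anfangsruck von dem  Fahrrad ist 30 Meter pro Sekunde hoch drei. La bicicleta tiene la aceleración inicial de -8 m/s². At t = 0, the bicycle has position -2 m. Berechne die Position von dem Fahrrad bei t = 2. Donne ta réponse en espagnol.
Partiendo del snap s(t) = 360·t^2 + 600·t + 96, tomamos 4 antiderivadas. La antiderivada del snap es la sacudida. Usando j(0) = 30, obtenemos j(t) = 120·t^3 + 300·t^2 + 96·t + 30. La integral de la sacudida, con a(0) = -8, da la aceleración: a(t) = 30·t^4 + 100·t^3 + 48·t^2 + 30·t - 8. Integrando la aceleración y usando la condición inicial v(0) = 1, obtenemos v(t) = 6·t^5 + 25·t^4 + 16·t^3 + 15·t^2 - 8·t + 1. Tomando ∫v(t)dt y aplicando x(0) = -2, encontramos x(t) = t^6 + 5·t^5 + 4·t^4 + 5·t^3 - 4·t^2 + t - 2. Tenemos la posición x(t) = t^6 + 5·t^5 + 4·t^4 + 5·t^3 - 4·t^2 + t - 2. Sustituyendo t = 2: x(2) = 312.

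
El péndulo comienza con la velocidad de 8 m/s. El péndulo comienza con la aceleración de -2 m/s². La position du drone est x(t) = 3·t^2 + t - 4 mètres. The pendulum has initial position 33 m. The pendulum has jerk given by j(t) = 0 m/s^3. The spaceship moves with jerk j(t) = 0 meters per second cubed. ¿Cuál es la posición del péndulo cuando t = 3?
Debemos encontrar la integral de nuestra ecuación de la sacudida j(t) = 0 3 veces. Tomando ∫j(t)dt y aplicando a(0) = -2, encontramos a(t) = -2. La integral de la aceleración es la velocidad. Usando v(0) = 8, obtenemos v(t) = 8 - 2·t. La integral de la velocidad, con x(0) = 33, da la posición: x(t) = -t^2 + 8·t + 33. Usando x(t) = -t^2 + 8·t + 33 y sustituyendo t = 3, encontramos x = 48.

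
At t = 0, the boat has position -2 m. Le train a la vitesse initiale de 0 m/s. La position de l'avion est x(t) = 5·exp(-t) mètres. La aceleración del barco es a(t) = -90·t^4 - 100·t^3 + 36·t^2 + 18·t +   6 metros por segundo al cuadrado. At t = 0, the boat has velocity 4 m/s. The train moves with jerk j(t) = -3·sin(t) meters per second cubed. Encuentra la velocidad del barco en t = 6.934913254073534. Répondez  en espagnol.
Para resolver esto, necesitamos tomar 1 integral de nuestra ecuación de la aceleración a(t) = -90·t^4 - 100·t^3 + 36·t^2 + 18·t + 6. La antiderivada de la aceleración es la velocidad. Usando v(0) = 4, obtenemos v(t) = -18·t^5 - 25·t^4 + 12·t^3 + 9·t^2 + 6·t + 4. De la ecuación de la velocidad v(t) = -18·t^5 - 25·t^4 + 12·t^3 + 9·t^2 + 6·t + 4, sustituimos t = 6.934913254073534 para obtener v = -342063.303514402.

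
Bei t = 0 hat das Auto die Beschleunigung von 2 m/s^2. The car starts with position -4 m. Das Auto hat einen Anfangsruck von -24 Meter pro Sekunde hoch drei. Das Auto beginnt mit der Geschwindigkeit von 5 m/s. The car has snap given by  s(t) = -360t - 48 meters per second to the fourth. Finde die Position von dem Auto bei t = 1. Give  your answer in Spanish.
Partiendo del snap s(t) = -360·t - 48, tomamos 4 antiderivadas. La antiderivada del snap, con j(0) = -24, da la sacudida: j(t) = -180·t^2 - 48·t - 24. Integrando la sacudida y usando la condición inicial a(0) = 2, obtenemos a(t) = -60·t^3 - 24·t^2 - 24·t + 2. Tomando ∫a(t)dt y aplicando v(0) = 5, encontramos v(t) = -15·t^4 - 8·t^3 - 12·t^2 + 2·t + 5. La integral de la velocidad es la posición. Usando x(0) = -4, obtenemos x(t) = -3·t^5 - 2·t^4 - 4·t^3 + t^2 + 5·t - 4. Tenemos la posición x(t) = -3·t^5 - 2·t^4 - 4·t^3 + t^2 + 5·t - 4. Sustituyendo t = 1: x(1) = -7.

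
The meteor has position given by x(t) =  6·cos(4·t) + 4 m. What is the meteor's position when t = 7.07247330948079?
Using x(t) = 6·cos(4·t) + 4 and substituting t = 7.07247330948079, we find x = -1.99927373401074.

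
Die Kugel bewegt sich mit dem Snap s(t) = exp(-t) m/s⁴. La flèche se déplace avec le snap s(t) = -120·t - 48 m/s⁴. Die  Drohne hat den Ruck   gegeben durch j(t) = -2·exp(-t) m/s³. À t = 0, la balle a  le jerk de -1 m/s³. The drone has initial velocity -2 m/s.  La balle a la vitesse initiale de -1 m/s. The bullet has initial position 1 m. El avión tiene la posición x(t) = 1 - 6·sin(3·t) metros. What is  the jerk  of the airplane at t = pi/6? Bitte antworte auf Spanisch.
Partiendo de la posición x(t) = 1 - 6·sin(3·t), tomamos 3 derivadas. Tomando d/dt de x(t), encontramos v(t) = -18·cos(3·t). Derivando la velocidad, obtenemos la aceleración: a(t) = 54·sin(3·t). Derivando la aceleración, obtenemos la sacudida: j(t) = 162·cos(3·t). Usando j(t) = 162·cos(3·t) y sustituyendo t = pi/6, encontramos j = 0.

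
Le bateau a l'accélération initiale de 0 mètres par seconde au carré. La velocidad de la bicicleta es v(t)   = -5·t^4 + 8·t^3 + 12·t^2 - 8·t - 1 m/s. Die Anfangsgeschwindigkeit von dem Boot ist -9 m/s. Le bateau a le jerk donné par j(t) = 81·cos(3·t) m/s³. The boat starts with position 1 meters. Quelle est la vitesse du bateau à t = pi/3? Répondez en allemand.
Um dies zu lösen, müssen wir 2 Stammfunktionen unserer Gleichung für den Ruck j(t) = 81·cos(3·t) finden. Die Stammfunktion von dem Ruck, mit a(0) = 0, ergibt die Beschleunigung: a(t) = 27·sin(3·t). Das Integral von der Beschleunigung ist die Geschwindigkeit. Mit v(0) = -9 erhalten wir v(t) = -9·cos(3·t). Wir haben die Geschwindigkeit v(t) = -9·cos(3·t). Durch Einsetzen von t = pi/3: v(pi/3) = 9.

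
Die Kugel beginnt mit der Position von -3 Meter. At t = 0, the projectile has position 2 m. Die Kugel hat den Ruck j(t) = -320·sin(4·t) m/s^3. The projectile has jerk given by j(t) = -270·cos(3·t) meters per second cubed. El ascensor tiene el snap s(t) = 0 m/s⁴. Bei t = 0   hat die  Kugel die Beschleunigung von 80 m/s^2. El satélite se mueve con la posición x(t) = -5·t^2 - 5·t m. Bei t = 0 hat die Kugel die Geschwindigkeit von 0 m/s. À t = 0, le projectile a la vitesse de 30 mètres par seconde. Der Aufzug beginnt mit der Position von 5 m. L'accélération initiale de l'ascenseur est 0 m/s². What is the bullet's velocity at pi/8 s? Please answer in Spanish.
Necesitamos integrar nuestra ecuación de la sacudida j(t) = -320·sin(4·t) 2 veces. Integrando la sacudida y usando la condición inicial a(0) = 80, obtenemos a(t) = 80·cos(4·t). Integrando la aceleración y usando la condición inicial v(0) = 0, obtenemos v(t) = 20·sin(4·t). Tenemos la velocidad v(t) = 20·sin(4·t). Sustituyendo t = pi/8: v(pi/8) = 20.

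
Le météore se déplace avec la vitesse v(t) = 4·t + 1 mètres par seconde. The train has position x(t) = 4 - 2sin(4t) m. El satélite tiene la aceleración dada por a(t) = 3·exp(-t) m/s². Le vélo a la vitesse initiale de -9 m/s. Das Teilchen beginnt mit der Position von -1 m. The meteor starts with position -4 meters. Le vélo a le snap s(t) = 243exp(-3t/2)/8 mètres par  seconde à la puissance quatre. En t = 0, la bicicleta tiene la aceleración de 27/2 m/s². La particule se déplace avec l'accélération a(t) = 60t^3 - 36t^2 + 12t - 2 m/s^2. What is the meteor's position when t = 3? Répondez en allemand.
Ausgehend von der Geschwindigkeit v(t) = 4·t + 1, nehmen wir 1 Stammfunktion. Das Integral von der Geschwindigkeit, mit x(0) = -4, ergibt die Position: x(t) = 2·t^2 + t - 4. Wir haben die Position x(t) = 2·t^2 + t - 4. Durch Einsetzen von t = 3: x(3) = 17.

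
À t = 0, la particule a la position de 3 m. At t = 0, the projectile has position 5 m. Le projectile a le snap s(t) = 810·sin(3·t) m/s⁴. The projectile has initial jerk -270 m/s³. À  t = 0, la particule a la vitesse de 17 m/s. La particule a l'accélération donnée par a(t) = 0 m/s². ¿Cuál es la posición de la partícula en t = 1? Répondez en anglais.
Starting from acceleration a(t) = 0, we take 2 antiderivatives. The antiderivative of acceleration is velocity. Using v(0) = 17, we get v(t) = 17. The antiderivative of velocity, with x(0) = 3, gives position: x(t) = 17·t + 3. From the given position equation x(t) = 17·t + 3, we substitute t = 1 to get x = 20.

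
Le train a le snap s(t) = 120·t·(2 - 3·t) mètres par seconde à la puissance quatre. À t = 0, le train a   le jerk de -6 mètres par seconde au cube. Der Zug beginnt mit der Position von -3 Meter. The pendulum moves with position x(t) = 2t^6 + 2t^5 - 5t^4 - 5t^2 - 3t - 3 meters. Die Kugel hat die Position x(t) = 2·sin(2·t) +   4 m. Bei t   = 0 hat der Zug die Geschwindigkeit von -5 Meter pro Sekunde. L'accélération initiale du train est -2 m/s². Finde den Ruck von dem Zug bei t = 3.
Ausgehend von dem Snap s(t) = 120·t·(2 - 3·t), nehmen wir 1 Stammfunktion. Durch Integration von dem Snap und Verwendung der Anfangsbedingung j(0) = -6, erhalten wir j(t) = -120·t^3 + 120·t^2 - 6. Mit j(t) = -120·t^3 + 120·t^2 - 6 und Einsetzen von t = 3, finden wir j = -2166.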